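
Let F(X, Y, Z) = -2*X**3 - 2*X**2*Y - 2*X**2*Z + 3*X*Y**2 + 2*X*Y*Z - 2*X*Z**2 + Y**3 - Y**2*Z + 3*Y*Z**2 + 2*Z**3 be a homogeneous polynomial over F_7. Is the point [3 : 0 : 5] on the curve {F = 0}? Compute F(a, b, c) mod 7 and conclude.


F(3,0,5) ≡ 5 (mod 7); P is NOT on the curve.

Evaluate F(3, 0, 5) term-by-term (mod 7).
  -2*X**3 ↦ -2·27·1·1 = -54
  -2*X**2*Y ↦ -2·9·0·1 = 0
  -2*X**2*Z ↦ -2·9·1·5 = -90
  3*X*Y**2 ↦ 3·3·0·1 = 0
  2*X*Y*Z ↦ 2·3·0·5 = 0
  -2*X*Z**2 ↦ -2·3·1·25 = -150
  Y**3 ↦ 1·1·0·1 = 0
  -Y**2*Z ↦ -1·1·0·5 = 0
  3*Y*Z**2 ↦ 3·1·0·25 = 0
  2*Z**3 ↦ 2·1·1·125 = 250
Sum: F(3, 0, 5) = (-54) + (0) + (-90) + (0) + (0) + (-150) + (0) + (0) + (0) + (250) = -44.
Reducing mod 7: -44 ≡ 5 (mod 7).
Since F(a, b, c) ≡ 5 ≠ 0 (mod 7), P does NOT lie on the curve.


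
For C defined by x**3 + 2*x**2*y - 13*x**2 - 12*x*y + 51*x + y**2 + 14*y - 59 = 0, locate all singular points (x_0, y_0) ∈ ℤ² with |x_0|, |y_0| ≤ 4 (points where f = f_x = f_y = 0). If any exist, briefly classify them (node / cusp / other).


Singular points: {(3, 2)}; classification: cusp.

Compute partial derivatives:
  f_x = 3*x**2 + 4*x*y - 26*x - 12*y + 51.
  f_y = 2*x**2 - 12*x + 2*y + 14.
Scan x_0 ∈ {−4, ..., 4}. For each x_0, f_y(x_0, y) is a polynomial in y; find its integer roots y ∈ {−4, ..., 4}, then test f_x and f at those candidates.
  x = -4: f_y(-4, y) = 2*y + 94; no integer root y with |y| ≤ 4.
  x = -3: f_y(-3, y) = 2*y + 68; no integer root y with |y| ≤ 4.
  x = -2: f_y(-2, y) = 2*y + 46; no integer root y with |y| ≤ 4.
  x = -1: f_y(-1, y) = 2*y + 28; no integer root y with |y| ≤ 4.
  x = 0: f_y(0, y) = 2*y + 14; no integer root y with |y| ≤ 4.
  x = 1: f_y(1, y) = 2*y + 4; vanishes at y ∈ {-2}. (1, -2): f_x = 44 ≠ 0.
  x = 2: f_y(2, y) = 2*y - 2; vanishes at y ∈ {1}. (2, 1): f_x = 7 ≠ 0.
  x = 3: f_y(3, y) = 2*y - 4; vanishes at y ∈ {2}. (3, 2): f_x = 0, f = 0 — SINGULAR.
  x = 4: f_y(4, y) = 2*y - 2; vanishes at y ∈ {1}. (4, 1): f_x = -1 ≠ 0.
Only singular point on the grid: (3, 2).
Classify: substitute x = 3 + u, y = 2 + v and expand: f = u**3 + 2*u**2*v + v**2.
No constant or linear terms (consistent with a singular point). Quadratic part: v**2. Cubic part: u**3 + 2*u**2*v.
The quadratic part v**2 is a perfect square, so there is a single (double) tangent line v = 0, i.e. y = 2. Restricting the cubic part to that line (v = 0) leaves u**3 ≠ 0, so f is not divisible by v and the branch is v² ≈ -u**3 to lowest order — this is a cusp.
Classification: cusp.


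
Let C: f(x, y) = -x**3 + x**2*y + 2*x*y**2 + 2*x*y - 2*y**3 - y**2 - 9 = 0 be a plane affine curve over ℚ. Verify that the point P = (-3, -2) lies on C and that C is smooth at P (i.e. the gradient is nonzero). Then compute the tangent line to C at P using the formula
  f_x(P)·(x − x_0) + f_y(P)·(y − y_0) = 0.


Tangent line at P: -11*x + 7*y - 19 = 0.

Step 1: f(-3, -2) = 0, so P lies on C.
Step 2: partial derivatives
  f_x(x, y) = -3*x**2 + 2*x*y + 2*y**2 + 2*y, f_y(x, y) = x**2 + 4*x*y + 2*x - 6*y**2 - 2*y.
  f_x(P) = -11, f_y(P) = 7 (gradient nonzero, so P is smooth).
Step 3: tangent line at P: -11·(x − -3) + 7·(y − -2) = 0.
Expanding: -11*x + 7*y - 19 = 0.


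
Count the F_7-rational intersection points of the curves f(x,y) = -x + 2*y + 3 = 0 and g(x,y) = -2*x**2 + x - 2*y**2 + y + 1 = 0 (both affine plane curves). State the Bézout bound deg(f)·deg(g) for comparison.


Common zeros: {(3, 0)}; count = 1; Bézout bound = 2.

deg(f) = 1, deg(g) = 2, so Bézout bound = 2.
Scan x ∈ F_7. For each x, list the y ∈ F_7 with f(x, y) ≡ 0 and those with g(x, y) ≡ 0 (mod 7); the common zeros in that column are the intersection.
  x = 0: f ≡ 0 at y ∈ {2}; g ≡ 0 at y ∈ {1, 3}; common: ∅.
  x = 1: f ≡ 0 at y ∈ {6}; g ≡ 0 at y ∈ {0, 4}; common: ∅.
  x = 2: f ≡ 0 at y ∈ {3}; g ≡ 0 at y ∈ ∅; common: ∅.
  x = 3: f ≡ 0 at y ∈ {0}; g ≡ 0 at y ∈ {0, 4}; common: {0}.
  x = 4: f ≡ 0 at y ∈ {4}; g ≡ 0 at y ∈ {1, 3}; common: ∅.
  x = 5: f ≡ 0 at y ∈ {1}; g ≡ 0 at y ∈ ∅; common: ∅.
  x = 6: f ≡ 0 at y ∈ {5}; g ≡ 0 at y ∈ ∅; common: ∅.
Collecting: common zeros = {(3, 0)}, so the count is 1.
Comparison with the Bézout bound: 1 ≤ 2 = deg(f)·deg(g), as expected for curves with no common component (the affine F_7-count falls short of the bound because intersections may lie at infinity, over extension fields, or carry multiplicity).


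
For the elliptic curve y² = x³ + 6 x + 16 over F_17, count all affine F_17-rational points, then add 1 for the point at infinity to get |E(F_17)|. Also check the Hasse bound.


Affine points = {(0, 4), (0, 13), (2, 6), (2, 11), (4, 6), (4, 11), (5, 1), (5, 16), (6, 8), (6, 9), (8, 7), (8, 10), (9, 0), (11, 6), (11, 11), (13, 8), (13, 9), (15, 8), (15, 9), (16, 3), (16, 14)}; affine count = 21; |E(F_17)| = 22.

Discriminant check: Δ ∝ 4a³ + 27b² = 4·6³ + 27·16² = 4·216 + 27·256 ≡ 7 (mod 17). Nonzero ⇒ E is nonsingular.
For each x ∈ F_17, compute rhs = x³ + 6·x + 16 mod 17, then count y ∈ F_17 with y² ≡ rhs.
  x = 0: rhs = 16, matching y values: 4, 13 (2 points).
  x = 1: rhs = 6, matching y values: none (0 points).
  x = 2: rhs = 2, matching y values: 6, 11 (2 points).
  x = 3: rhs = 10, matching y values: none (0 points).
  x = 4: rhs = 2, matching y values: 6, 11 (2 points).
  x = 5: rhs = 1, matching y values: 1, 16 (2 points).
  x = 6: rhs = 13, matching y values: 8, 9 (2 points).
  x = 7: rhs = 10, matching y values: none (0 points).
  x = 8: rhs = 15, matching y values: 7, 10 (2 points).
  x = 9: rhs = 0, matching y values: 0 (1 points).
  x = 10: rhs = 5, matching y values: none (0 points).
  x = 11: rhs = 2, matching y values: 6, 11 (2 points).
  x = 12: rhs = 14, matching y values: none (0 points).
  x = 13: rhs = 13, matching y values: 8, 9 (2 points).
  x = 14: rhs = 5, matching y values: none (0 points).
  x = 15: rhs = 13, matching y values: 8, 9 (2 points).
  x = 16: rhs = 9, matching y values: 3, 14 (2 points).
Total affine count: 21.
Full point count |E(F_17)| = 21 + 1 = 22.
Hasse bound: |22 − (17+1)| = |4| = 4 ≤ 2√17 ≈ 8.2462 ✓.


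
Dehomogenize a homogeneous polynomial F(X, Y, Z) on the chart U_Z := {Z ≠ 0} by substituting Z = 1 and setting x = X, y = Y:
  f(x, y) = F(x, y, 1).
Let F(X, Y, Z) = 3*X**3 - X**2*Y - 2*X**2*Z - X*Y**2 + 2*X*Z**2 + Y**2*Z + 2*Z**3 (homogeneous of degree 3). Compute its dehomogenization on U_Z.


f(x, y) = 3*x**3 - x**2*y - 2*x**2 - x*y**2 + 2*x + y**2 + 2

On U_Z we set Z = 1. Each monomial c·X^i·Y^j·Z^k in F becomes c·x^i·y^j·1^k = c·x^i·y^j.
Substituting Z = 1: F(X, Y, 1) = 3*x**3 - x**2*y - 2*x**2 - x*y**2 + 2*x + y**2 + 2.
Note: deg(f) ≤ deg(F) = 3; strict inequality happens when F is divisible by Z (lost terms).


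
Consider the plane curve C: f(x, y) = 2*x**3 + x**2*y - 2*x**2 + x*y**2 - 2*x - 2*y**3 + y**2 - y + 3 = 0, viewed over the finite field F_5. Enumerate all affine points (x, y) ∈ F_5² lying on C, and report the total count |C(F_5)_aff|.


Affine F_5-points: {(0, 3), (1, 3), (1, 4), (4, 2)}; count = 4.

For each of the 25 pairs (x, y) ∈ F_5², evaluate f(x, y) mod 5. Record the zeros.
  x = 0: [0↦3, 1↦1, 2↦4, 3↦0, 4↦2]  zeros at y ∈ {3}
  x = 1: [0↦1, 1↦1, 2↦3, 3↦0, 4↦0]  zeros at y ∈ {3, 4}
  x = 2: [0↦2, 1↦1, 2↦4, 3↦4, 4↦4]  zeros at y ∈ ∅
  x = 3: [0↦3, 1↦3, 2↦4, 3↦4, 4↦1]  zeros at y ∈ ∅
  x = 4: [0↦1, 1↦4, 2↦0, 3↦2, 4↦3]  zeros at y ∈ {2}
Collecting zeros: affine points = {(0, 3), (1, 3), (1, 4), (4, 2)}.
Total count |C(F_5)_aff| = 4.


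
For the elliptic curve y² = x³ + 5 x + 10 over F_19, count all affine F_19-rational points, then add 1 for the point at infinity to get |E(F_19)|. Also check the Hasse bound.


Affine points = {(1, 4), (1, 15), (2, 3), (2, 16), (6, 3), (6, 16), (8, 7), (8, 12), (9, 9), (9, 10), (11, 3), (11, 16), (13, 7), (13, 12), (16, 5), (16, 14), (17, 7), (17, 12), (18, 2), (18, 17)}; affine count = 20; |E(F_19)| = 21.

Discriminant check: Δ ∝ 4a³ + 27b² = 4·5³ + 27·10² = 4·125 + 27·100 ≡ 8 (mod 19). Nonzero ⇒ E is nonsingular.
For each x ∈ F_19, compute rhs = x³ + 5·x + 10 mod 19, then count y ∈ F_19 with y² ≡ rhs.
  x = 0: rhs = 10, matching y values: none (0 points).
  x = 1: rhs = 16, matching y values: 4, 15 (2 points).
  x = 2: rhs = 9, matching y values: 3, 16 (2 points).
  x = 3: rhs = 14, matching y values: none (0 points).
  x = 4: rhs = 18, matching y values: none (0 points).
  x = 5: rhs = 8, matching y values: none (0 points).
  x = 6: rhs = 9, matching y values: 3, 16 (2 points).
  x = 7: rhs = 8, matching y values: none (0 points).
  x = 8: rhs = 11, matching y values: 7, 12 (2 points).
  x = 9: rhs = 5, matching y values: 9, 10 (2 points).
  x = 10: rhs = 15, matching y values: none (0 points).
  x = 11: rhs = 9, matching y values: 3, 16 (2 points).
  x = 12: rhs = 12, matching y values: none (0 points).
  x = 13: rhs = 11, matching y values: 7, 12 (2 points).
  x = 14: rhs = 12, matching y values: none (0 points).
  x = 15: rhs = 2, matching y values: none (0 points).
  x = 16: rhs = 6, matching y values: 5, 14 (2 points).
  x = 17: rhs = 11, matching y values: 7, 12 (2 points).
  x = 18: rhs = 4, matching y values: 2, 17 (2 points).
Total affine count: 20.
Full point count |E(F_19)| = 20 + 1 = 21.
Hasse bound: |21 − (19+1)| = |1| = 1 ≤ 2√19 ≈ 8.7178 ✓.


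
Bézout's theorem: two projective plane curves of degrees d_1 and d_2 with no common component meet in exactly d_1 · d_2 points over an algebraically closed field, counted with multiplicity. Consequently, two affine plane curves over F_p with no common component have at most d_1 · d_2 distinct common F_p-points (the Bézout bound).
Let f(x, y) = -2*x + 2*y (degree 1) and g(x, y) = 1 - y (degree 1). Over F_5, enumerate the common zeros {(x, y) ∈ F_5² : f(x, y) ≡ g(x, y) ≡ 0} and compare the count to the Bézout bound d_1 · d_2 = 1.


Common zeros: {(1, 1)}; count = 1; Bézout bound = 1.

deg(f) = 1, deg(g) = 1, so Bézout bound = 1.
Scan x ∈ F_5. For each x, list the y ∈ F_5 with f(x, y) ≡ 0 and those with g(x, y) ≡ 0 (mod 5); the common zeros in that column are the intersection.
  x = 0: f ≡ 0 at y ∈ {0}; g ≡ 0 at y ∈ {1}; common: ∅.
  x = 1: f ≡ 0 at y ∈ {1}; g ≡ 0 at y ∈ {1}; common: {1}.
  x = 2: f ≡ 0 at y ∈ {2}; g ≡ 0 at y ∈ {1}; common: ∅.
  x = 3: f ≡ 0 at y ∈ {3}; g ≡ 0 at y ∈ {1}; common: ∅.
  x = 4: f ≡ 0 at y ∈ {4}; g ≡ 0 at y ∈ {1}; common: ∅.
Collecting: common zeros = {(1, 1)}, so the count is 1.
Comparison with the Bézout bound: 1 ≤ 1 = deg(f)·deg(g), as expected for curves with no common component (the bound is attained).


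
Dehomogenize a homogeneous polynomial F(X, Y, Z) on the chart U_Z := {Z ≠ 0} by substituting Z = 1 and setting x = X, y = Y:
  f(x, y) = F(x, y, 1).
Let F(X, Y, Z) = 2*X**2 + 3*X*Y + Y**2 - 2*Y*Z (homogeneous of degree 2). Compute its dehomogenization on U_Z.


f(x, y) = 2*x**2 + 3*x*y + y**2 - 2*y

On U_Z we set Z = 1. Each monomial c·X^i·Y^j·Z^k in F becomes c·x^i·y^j·1^k = c·x^i·y^j.
Substituting Z = 1: F(X, Y, 1) = 2*x**2 + 3*x*y + y**2 - 2*y.
Note: deg(f) ≤ deg(F) = 2; strict inequality happens when F is divisible by Z (lost terms).


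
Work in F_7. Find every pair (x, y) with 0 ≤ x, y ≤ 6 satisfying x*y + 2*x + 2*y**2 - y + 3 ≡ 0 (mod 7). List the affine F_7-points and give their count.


Affine F_7-points: {(1, 1), (1, 6), (2, 0), (2, 3), (3, 2), (3, 4)}; count = 6.

For each of the 49 pairs (x, y) ∈ F_7², evaluate f(x, y) mod 7. Record the zeros.
  x = 0: [0↦3, 1↦4, 2↦2, 3↦4, 4↦3, 5↦6, 6↦6]  zeros at y ∈ ∅
  x = 1: [0↦5, 1↦0, 2↦6, 3↦2, 4↦2, 5↦6, 6↦0]  zeros at y ∈ {1, 6}
  x = 2: [0↦0, 1↦3, 2↦3, 3↦0, 4↦1, 5↦6, 6↦1]  zeros at y ∈ {0, 3}
  x = 3: [0↦2, 1↦6, 2↦0, 3↦5, 4↦0, 5↦6, 6↦2]  zeros at y ∈ {2, 4}
  x = 4: [0↦4, 1↦2, 2↦4, 3↦3, 4↦6, 5↦6, 6↦3]  zeros at y ∈ ∅
  x = 5: [0↦6, 1↦5, 2↦1, 3↦1, 4↦5, 5↦6, 6↦4]  zeros at y ∈ ∅
  x = 6: [0↦1, 1↦1, 2↦5, 3↦6, 4↦4, 5↦6, 6↦5]  zeros at y ∈ ∅
Collecting zeros: affine points = {(1, 1), (1, 6), (2, 0), (2, 3), (3, 2), (3, 4)}.
Total count |C(F_7)_aff| = 6.


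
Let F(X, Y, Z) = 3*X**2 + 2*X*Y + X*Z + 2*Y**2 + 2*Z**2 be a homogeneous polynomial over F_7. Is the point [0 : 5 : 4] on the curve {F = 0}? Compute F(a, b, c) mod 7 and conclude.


F(0,5,4) ≡ 5 (mod 7); P is NOT on the curve.

Evaluate F(0, 5, 4) term-by-term (mod 7).
  3*X**2 ↦ 3·0·1·1 = 0
  2*X*Y ↦ 2·0·5·1 = 0
  X*Z ↦ 1·0·1·4 = 0
  2*Y**2 ↦ 2·1·25·1 = 50
  2*Z**2 ↦ 2·1·1·16 = 32
Sum: F(0, 5, 4) = (0) + (0) + (0) + (50) + (32) = 82.
Reducing mod 7: 82 ≡ 5 (mod 7).
Since F(a, b, c) ≡ 5 ≠ 0 (mod 7), P does NOT lie on the curve.


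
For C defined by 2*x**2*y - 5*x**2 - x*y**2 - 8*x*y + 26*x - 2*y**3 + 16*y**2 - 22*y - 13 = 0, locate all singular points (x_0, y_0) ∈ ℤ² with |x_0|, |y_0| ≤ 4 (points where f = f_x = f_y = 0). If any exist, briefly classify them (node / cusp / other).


Singular points: {(3, 2)}; classification: node.

Compute partial derivatives:
  f_x = 4*x*y - 10*x - y**2 - 8*y + 26.
  f_y = 2*x**2 - 2*x*y - 8*x - 6*y**2 + 32*y - 22.
Scan x_0 ∈ {−4, ..., 4}. For each x_0, f_y(x_0, y) is a polynomial in y; find its integer roots y ∈ {−4, ..., 4}, then test f_x and f at those candidates.
  x = -4: f_y(-4, y) = -6*y**2 + 40*y + 42; no integer root y with |y| ≤ 4.
  x = -3: f_y(-3, y) = -6*y**2 + 38*y + 20; no integer root y with |y| ≤ 4.
  x = -2: f_y(-2, y) = -6*y**2 + 36*y + 2; no integer root y with |y| ≤ 4.
  x = -1: f_y(-1, y) = -6*y**2 + 34*y - 12; no integer root y with |y| ≤ 4.
  x = 0: f_y(0, y) = -6*y**2 + 32*y - 22; no integer root y with |y| ≤ 4.
  x = 1: f_y(1, y) = -6*y**2 + 30*y - 28; no integer root y with |y| ≤ 4.
  x = 2: f_y(2, y) = -6*y**2 + 28*y - 30; vanishes at y ∈ {3}. (2, 3): f_x = -3 ≠ 0.
  x = 3: f_y(3, y) = -6*y**2 + 26*y - 28; vanishes at y ∈ {2}. (3, 2): f_x = 0, f = 0 — SINGULAR.
  x = 4: f_y(4, y) = -6*y**2 + 24*y - 22; no integer root y with |y| ≤ 4.
Only singular point on the grid: (3, 2).
Classify: substitute x = 3 + u, y = 2 + v and expand: f = 2*u**2*v - u**2 - u*v**2 - 2*v**3 + v**2.
No constant or linear terms (consistent with a singular point). Quadratic part: -u**2 + v**2. Cubic part: 2*u**2*v - u*v**2 - 2*v**3.
The quadratic part v**2 - u**2 = (v − u)(v + u) splits into two distinct linear factors, so there are two distinct tangent lines y − 2 = ±(x − 3) — this is a node (ordinary double point).
Classification: node.


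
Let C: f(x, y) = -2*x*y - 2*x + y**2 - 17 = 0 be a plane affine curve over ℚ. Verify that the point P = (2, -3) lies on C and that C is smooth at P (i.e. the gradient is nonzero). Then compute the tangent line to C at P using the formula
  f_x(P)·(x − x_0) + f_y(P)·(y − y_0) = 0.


Tangent line at P: 4*x - 10*y - 38 = 0.

Step 1: f(2, -3) = 0, so P lies on C.
Step 2: partial derivatives
  f_x(x, y) = -2*y - 2, f_y(x, y) = -2*x + 2*y.
  f_x(P) = 4, f_y(P) = -10 (gradient nonzero, so P is smooth).
Step 3: tangent line at P: 4·(x − 2) + -10·(y − -3) = 0.
Expanding: 4*x - 10*y - 38 = 0.


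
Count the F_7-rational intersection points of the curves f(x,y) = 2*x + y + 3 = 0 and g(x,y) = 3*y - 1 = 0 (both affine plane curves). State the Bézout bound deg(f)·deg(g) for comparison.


Common zeros: {(3, 5)}; count = 1; Bézout bound = 1.

deg(f) = 1, deg(g) = 1, so Bézout bound = 1.
Scan x ∈ F_7. For each x, list the y ∈ F_7 with f(x, y) ≡ 0 and those with g(x, y) ≡ 0 (mod 7); the common zeros in that column are the intersection.
  x = 0: f ≡ 0 at y ∈ {4}; g ≡ 0 at y ∈ {5}; common: ∅.
  x = 1: f ≡ 0 at y ∈ {2}; g ≡ 0 at y ∈ {5}; common: ∅.
  x = 2: f ≡ 0 at y ∈ {0}; g ≡ 0 at y ∈ {5}; common: ∅.
  x = 3: f ≡ 0 at y ∈ {5}; g ≡ 0 at y ∈ {5}; common: {5}.
  x = 4: f ≡ 0 at y ∈ {3}; g ≡ 0 at y ∈ {5}; common: ∅.
  x = 5: f ≡ 0 at y ∈ {1}; g ≡ 0 at y ∈ {5}; common: ∅.
  x = 6: f ≡ 0 at y ∈ {6}; g ≡ 0 at y ∈ {5}; common: ∅.
Collecting: common zeros = {(3, 5)}, so the count is 1.
Comparison with the Bézout bound: 1 ≤ 1 = deg(f)·deg(g), as expected for curves with no common component (the bound is attained).


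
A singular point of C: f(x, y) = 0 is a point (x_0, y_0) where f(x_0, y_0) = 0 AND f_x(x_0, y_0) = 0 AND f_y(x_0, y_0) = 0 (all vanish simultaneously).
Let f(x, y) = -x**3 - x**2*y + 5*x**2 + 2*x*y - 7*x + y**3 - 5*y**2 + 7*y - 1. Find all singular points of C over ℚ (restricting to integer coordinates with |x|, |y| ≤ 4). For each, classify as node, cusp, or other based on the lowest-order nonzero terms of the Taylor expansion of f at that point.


Singular points: {(1, 2)}; classification: cusp.

Compute partial derivatives:
  f_x = -3*x**2 - 2*x*y + 10*x + 2*y - 7.
  f_y = -x**2 + 2*x + 3*y**2 - 10*y + 7.
Scan x_0 ∈ {−4, ..., 4}. For each x_0, f_y(x_0, y) is a polynomial in y; find its integer roots y ∈ {−4, ..., 4}, then test f_x and f at those candidates.
  x = -4: f_y(-4, y) = 3*y**2 - 10*y - 17; no integer root y with |y| ≤ 4.
  x = -3: f_y(-3, y) = 3*y**2 - 10*y - 8; vanishes at y ∈ {4}. (-3, 4): f_x = -32 ≠ 0.
  x = -2: f_y(-2, y) = 3*y**2 - 10*y - 1; no integer root y with |y| ≤ 4.
  x = -1: f_y(-1, y) = 3*y**2 - 10*y + 4; no integer root y with |y| ≤ 4.
  x = 0: f_y(0, y) = 3*y**2 - 10*y + 7; vanishes at y ∈ {1}. (0, 1): f_x = -5 ≠ 0.
  x = 1: f_y(1, y) = 3*y**2 - 10*y + 8; vanishes at y ∈ {2}. (1, 2): f_x = 0, f = 0 — SINGULAR.
  x = 2: f_y(2, y) = 3*y**2 - 10*y + 7; vanishes at y ∈ {1}. (2, 1): f_x = -1 ≠ 0.
  x = 3: f_y(3, y) = 3*y**2 - 10*y + 4; no integer root y with |y| ≤ 4.
  x = 4: f_y(4, y) = 3*y**2 - 10*y - 1; no integer root y with |y| ≤ 4.
Only singular point on the grid: (1, 2).
Classify: substitute x = 1 + u, y = 2 + v and expand: f = -u**3 - u**2*v + v**3 + v**2.
No constant or linear terms (consistent with a singular point). Quadratic part: v**2. Cubic part: -u**3 - u**2*v + v**3.
The quadratic part v**2 is a perfect square, so there is a single (double) tangent line v = 0, i.e. y = 2. Restricting the cubic part to that line (v = 0) leaves -u**3 ≠ 0, so f is not divisible by v and the branch is v² ≈ u**3 to lowest order — this is a cusp.
Classification: cusp.


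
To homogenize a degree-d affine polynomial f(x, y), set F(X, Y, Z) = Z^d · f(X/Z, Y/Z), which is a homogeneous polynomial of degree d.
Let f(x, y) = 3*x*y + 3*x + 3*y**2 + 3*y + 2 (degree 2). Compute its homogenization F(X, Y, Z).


F(X, Y, Z) = 3*X*Y + 3*X*Z + 3*Y**2 + 3*Y*Z + 2*Z**2

deg(f) = 2.
Substitute x = X/Z, y = Y/Z into f, then multiply by Z^2.
  monomial 3·x^1·y^1 ↦ 3·X^1·Y^1·Z^0.
  monomial 3·x^1·y^0 ↦ 3·X^1·Y^0·Z^1.
  monomial 3·x^0·y^2 ↦ 3·X^0·Y^2·Z^0.
  monomial 3·x^0·y^1 ↦ 3·X^0·Y^1·Z^1.
  monomial 2·x^0·y^0 ↦ 2·X^0·Y^0·Z^2.
Collecting: F(X, Y, Z) = 3*X*Y + 3*X*Z + 3*Y**2 + 3*Y*Z + 2*Z**2.


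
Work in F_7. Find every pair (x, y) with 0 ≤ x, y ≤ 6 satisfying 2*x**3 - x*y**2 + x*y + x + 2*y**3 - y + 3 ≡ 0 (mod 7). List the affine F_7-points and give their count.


Affine F_7-points: {(1, 1), (1, 5), (2, 0), (3, 5), (4, 6), (5, 1), (5, 4), (6, 0)}; count = 8.

For each of the 49 pairs (x, y) ∈ F_7², evaluate f(x, y) mod 7. Record the zeros.
  x = 0: [0↦3, 1↦4, 2↦3, 3↦5, 4↦1, 5↦3, 6↦2]  zeros at y ∈ ∅
  x = 1: [0↦6, 1↦0, 2↦4, 3↦2, 4↦6, 5↦0, 6↦3]  zeros at y ∈ {1, 5}
  x = 2: [0↦0, 1↦1, 2↦3, 3↦4, 4↦2, 5↦2, 6↦2]  zeros at y ∈ {0}
  x = 3: [0↦4, 1↦5, 2↦5, 3↦2, 4↦1, 5↦0, 6↦4]  zeros at y ∈ {5}
  x = 4: [0↦2, 1↦3, 2↦1, 3↦1, 4↦1, 5↦6, 6↦0]  zeros at y ∈ {6}
  x = 5: [0↦6, 1↦0, 2↦3, 3↦6, 4↦0, 5↦4, 6↦2]  zeros at y ∈ {1, 4}
  x = 6: [0↦0, 1↦1, 2↦2, 3↦1, 4↦3, 5↦6, 6↦1]  zeros at y ∈ {0}
Collecting zeros: affine points = {(1, 1), (1, 5), (2, 0), (3, 5), (4, 6), (5, 1), (5, 4), (6, 0)}.
Total count |C(F_7)_aff| = 8.


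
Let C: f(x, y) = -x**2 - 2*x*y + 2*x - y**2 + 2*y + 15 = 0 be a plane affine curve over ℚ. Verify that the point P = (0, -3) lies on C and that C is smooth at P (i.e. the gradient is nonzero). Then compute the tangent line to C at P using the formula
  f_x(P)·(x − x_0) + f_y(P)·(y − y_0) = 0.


Tangent line at P: 8*x + 8*y + 24 = 0.

Step 1: f(0, -3) = 0, so P lies on C.
Step 2: partial derivatives
  f_x(x, y) = -2*x - 2*y + 2, f_y(x, y) = -2*x - 2*y + 2.
  f_x(P) = 8, f_y(P) = 8 (gradient nonzero, so P is smooth).
Step 3: tangent line at P: 8·(x − 0) + 8·(y − -3) = 0.
Expanding: 8*x + 8*y + 24 = 0.


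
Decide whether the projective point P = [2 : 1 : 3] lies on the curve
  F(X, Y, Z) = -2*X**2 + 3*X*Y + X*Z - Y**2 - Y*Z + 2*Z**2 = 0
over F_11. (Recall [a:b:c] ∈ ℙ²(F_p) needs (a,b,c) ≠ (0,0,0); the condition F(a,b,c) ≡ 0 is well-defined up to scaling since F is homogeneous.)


F(2,1,3) ≡ 7 (mod 11); P is NOT on the curve.

Evaluate F(2, 1, 3) term-by-term (mod 11).
  -2*X**2 ↦ -2·4·1·1 = -8
  3*X*Y ↦ 3·2·1·1 = 6
  X*Z ↦ 1·2·1·3 = 6
  -Y**2 ↦ -1·1·1·1 = -1
  -Y*Z ↦ -1·1·1·3 = -3
  2*Z**2 ↦ 2·1·1·9 = 18
Sum: F(2, 1, 3) = (-8) + (6) + (6) + (-1) + (-3) + (18) = 18.
Reducing mod 11: 18 ≡ 7 (mod 11).
Since F(a, b, c) ≡ 7 ≠ 0 (mod 11), P does NOT lie on the curve.


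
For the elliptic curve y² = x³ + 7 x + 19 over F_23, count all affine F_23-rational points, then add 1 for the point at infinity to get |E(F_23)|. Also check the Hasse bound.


Affine points = {(1, 2), (1, 21), (2, 8), (2, 15), (5, 8), (5, 15), (6, 1), (6, 22), (8, 9), (8, 14), (9, 11), (9, 12), (10, 10), (10, 13), (11, 1), (11, 22), (14, 3), (14, 20), (15, 7), (15, 16), (16, 8), (16, 15)}; affine count = 22; |E(F_23)| = 23.

Discriminant check: Δ ∝ 4a³ + 27b² = 4·7³ + 27·19² = 4·343 + 27·361 ≡ 10 (mod 23). Nonzero ⇒ E is nonsingular.
For each x ∈ F_23, compute rhs = x³ + 7·x + 19 mod 23, then count y ∈ F_23 with y² ≡ rhs.
  x = 0: rhs = 19, matching y values: none (0 points).
  x = 1: rhs = 4, matching y values: 2, 21 (2 points).
  x = 2: rhs = 18, matching y values: 8, 15 (2 points).
  x = 3: rhs = 21, matching y values: none (0 points).
  x = 4: rhs = 19, matching y values: none (0 points).
  x = 5: rhs = 18, matching y values: 8, 15 (2 points).
  x = 6: rhs = 1, matching y values: 1, 22 (2 points).
  x = 7: rhs = 20, matching y values: none (0 points).
  x = 8: rhs = 12, matching y values: 9, 14 (2 points).
  x = 9: rhs = 6, matching y values: 11, 12 (2 points).
  x = 10: rhs = 8, matching y values: 10, 13 (2 points).
  x = 11: rhs = 1, matching y values: 1, 22 (2 points).
  x = 12: rhs = 14, matching y values: none (0 points).
  x = 13: rhs = 7, matching y values: none (0 points).
  x = 14: rhs = 9, matching y values: 3, 20 (2 points).
  x = 15: rhs = 3, matching y values: 7, 16 (2 points).
  x = 16: rhs = 18, matching y values: 8, 15 (2 points).
  x = 17: rhs = 14, matching y values: none (0 points).
  x = 18: rhs = 20, matching y values: none (0 points).
  x = 19: rhs = 19, matching y values: none (0 points).
  x = 20: rhs = 17, matching y values: none (0 points).
  x = 21: rhs = 20, matching y values: none (0 points).
  x = 22: rhs = 11, matching y values: none (0 points).
Total affine count: 22.
Full point count |E(F_23)| = 22 + 1 = 23.
Hasse bound: |23 − (23+1)| = |-1| = 1 ≤ 2√23 ≈ 9.5917 ✓.


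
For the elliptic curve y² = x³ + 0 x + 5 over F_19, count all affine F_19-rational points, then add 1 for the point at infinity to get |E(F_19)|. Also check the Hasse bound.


Affine points = {(0, 9), (0, 10), (1, 5), (1, 14), (5, 4), (5, 15), (7, 5), (7, 14), (8, 2), (8, 17), (10, 6), (10, 13), (11, 5), (11, 14), (12, 2), (12, 17), (13, 6), (13, 13), (15, 6), (15, 13), (16, 4), (16, 15), (17, 4), (17, 15), (18, 2), (18, 17)}; affine count = 26; |E(F_19)| = 27.

Discriminant check: Δ ∝ 4a³ + 27b² = 4·0³ + 27·5² = 4·0 + 27·25 ≡ 10 (mod 19). Nonzero ⇒ E is nonsingular.
For each x ∈ F_19, compute rhs = x³ + 0·x + 5 mod 19, then count y ∈ F_19 with y² ≡ rhs.
  x = 0: rhs = 5, matching y values: 9, 10 (2 points).
  x = 1: rhs = 6, matching y values: 5, 14 (2 points).
  x = 2: rhs = 13, matching y values: none (0 points).
  x = 3: rhs = 13, matching y values: none (0 points).
  x = 4: rhs = 12, matching y values: none (0 points).
  x = 5: rhs = 16, matching y values: 4, 15 (2 points).
  x = 6: rhs = 12, matching y values: none (0 points).
  x = 7: rhs = 6, matching y values: 5, 14 (2 points).
  x = 8: rhs = 4, matching y values: 2, 17 (2 points).
  x = 9: rhs = 12, matching y values: none (0 points).
  x = 10: rhs = 17, matching y values: 6, 13 (2 points).
  x = 11: rhs = 6, matching y values: 5, 14 (2 points).
  x = 12: rhs = 4, matching y values: 2, 17 (2 points).
  x = 13: rhs = 17, matching y values: 6, 13 (2 points).
  x = 14: rhs = 13, matching y values: none (0 points).
  x = 15: rhs = 17, matching y values: 6, 13 (2 points).
  x = 16: rhs = 16, matching y values: 4, 15 (2 points).
  x = 17: rhs = 16, matching y values: 4, 15 (2 points).
  x = 18: rhs = 4, matching y values: 2, 17 (2 points).
Total affine count: 26.
Full point count |E(F_19)| = 26 + 1 = 27.
Hasse bound: |27 − (19+1)| = |7| = 7 ≤ 2√19 ≈ 8.7178 ✓.


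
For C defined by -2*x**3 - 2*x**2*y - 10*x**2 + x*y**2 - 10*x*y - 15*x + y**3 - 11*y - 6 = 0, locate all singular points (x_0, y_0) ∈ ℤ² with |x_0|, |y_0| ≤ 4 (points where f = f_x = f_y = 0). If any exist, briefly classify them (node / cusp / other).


Singular points: {(-2, 1)}; classification: cusp.

Compute partial derivatives:
  f_x = -6*x**2 - 4*x*y - 20*x + y**2 - 10*y - 15.
  f_y = -2*x**2 + 2*x*y - 10*x + 3*y**2 - 11.
Scan x_0 ∈ {−4, ..., 4}. For each x_0, f_y(x_0, y) is a polynomial in y; find its integer roots y ∈ {−4, ..., 4}, then test f_x and f at those candidates.
  x = -4: f_y(-4, y) = 3*y**2 - 8*y - 3; vanishes at y ∈ {3}. (-4, 3): f_x = -4 ≠ 0.
  x = -3: f_y(-3, y) = 3*y**2 - 6*y + 1; no integer root y with |y| ≤ 4.
  x = -2: f_y(-2, y) = 3*y**2 - 4*y + 1; vanishes at y ∈ {1}. (-2, 1): f_x = 0, f = 0 — SINGULAR.
  x = -1: f_y(-1, y) = 3*y**2 - 2*y - 3; no integer root y with |y| ≤ 4.
  x = 0: f_y(0, y) = 3*y**2 - 11; no integer root y with |y| ≤ 4.
  x = 1: f_y(1, y) = 3*y**2 + 2*y - 23; no integer root y with |y| ≤ 4.
  x = 2: f_y(2, y) = 3*y**2 + 4*y - 39; vanishes at y ∈ {3}. (2, 3): f_x = -124 ≠ 0.
  x = 3: f_y(3, y) = 3*y**2 + 6*y - 59; no integer root y with |y| ≤ 4.
  x = 4: f_y(4, y) = 3*y**2 + 8*y - 83; no integer root y with |y| ≤ 4.
Only singular point on the grid: (-2, 1).
Classify: substitute x = -2 + u, y = 1 + v and expand: f = -2*u**3 - 2*u**2*v + u*v**2 + v**3 + v**2.
No constant or linear terms (consistent with a singular point). Quadratic part: v**2. Cubic part: -2*u**3 - 2*u**2*v + u*v**2 + v**3.
The quadratic part v**2 is a perfect square, so there is a single (double) tangent line v = 0, i.e. y = 1. Restricting the cubic part to that line (v = 0) leaves -2*u**3 ≠ 0, so f is not divisible by v and the branch is v² ≈ 2*u**3 to lowest order — this is a cusp.
Classification: cusp.


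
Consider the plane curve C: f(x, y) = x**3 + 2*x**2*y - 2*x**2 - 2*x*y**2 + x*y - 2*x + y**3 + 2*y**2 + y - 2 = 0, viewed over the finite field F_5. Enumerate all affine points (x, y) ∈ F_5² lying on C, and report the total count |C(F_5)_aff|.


Affine F_5-points: {(1, 0), (1, 1), (1, 4), (2, 4), (3, 1), (4, 2)}; count = 6.

For each of the 25 pairs (x, y) ∈ F_5², evaluate f(x, y) mod 5. Record the zeros.
  x = 0: [0↦3, 1↦2, 2↦1, 3↦1, 4↦3]  zeros at y ∈ ∅
  x = 1: [0↦0, 1↦0, 2↦1, 3↦4, 4↦0]  zeros at y ∈ {0, 1, 4}
  x = 2: [0↦4, 1↦4, 2↦1, 3↦1, 4↦0]  zeros at y ∈ {4}
  x = 3: [0↦1, 1↦0, 2↦2, 3↦3, 4↦4]  zeros at y ∈ {1}
  x = 4: [0↦2, 1↦4, 2↦0, 3↦1, 4↦3]  zeros at y ∈ {2}
Collecting zeros: affine points = {(1, 0), (1, 1), (1, 4), (2, 4), (3, 1), (4, 2)}.
Total count |C(F_5)_aff| = 6.


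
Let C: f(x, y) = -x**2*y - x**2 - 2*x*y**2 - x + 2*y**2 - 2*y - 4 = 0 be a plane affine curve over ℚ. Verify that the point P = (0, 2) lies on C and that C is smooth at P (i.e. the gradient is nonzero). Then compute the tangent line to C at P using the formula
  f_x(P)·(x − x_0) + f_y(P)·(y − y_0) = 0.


Tangent line at P: -9*x + 6*y - 12 = 0.

Step 1: f(0, 2) = 0, so P lies on C.
Step 2: partial derivatives
  f_x(x, y) = -2*x*y - 2*x - 2*y**2 - 1, f_y(x, y) = -x**2 - 4*x*y + 4*y - 2.
  f_x(P) = -9, f_y(P) = 6 (gradient nonzero, so P is smooth).
Step 3: tangent line at P: -9·(x − 0) + 6·(y − 2) = 0.
Expanding: -9*x + 6*y - 12 = 0.


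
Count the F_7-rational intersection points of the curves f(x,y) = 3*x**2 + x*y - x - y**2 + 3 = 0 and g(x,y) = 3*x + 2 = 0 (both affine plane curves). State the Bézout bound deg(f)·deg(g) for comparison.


Common zeros: {(4, 5), (4, 6)}; count = 2; Bézout bound = 2.

deg(f) = 2, deg(g) = 1, so Bézout bound = 2.
Scan x ∈ F_7. For each x, list the y ∈ F_7 with f(x, y) ≡ 0 and those with g(x, y) ≡ 0 (mod 7); the common zeros in that column are the intersection.
  x = 0: f ≡ 0 at y ∈ ∅; g ≡ 0 at y ∈ ∅; common: ∅.
  x = 1: f ≡ 0 at y ∈ {4}; g ≡ 0 at y ∈ ∅; common: ∅.
  x = 2: f ≡ 0 at y ∈ {1}; g ≡ 0 at y ∈ ∅; common: ∅.
  x = 3: f ≡ 0 at y ∈ ∅; g ≡ 0 at y ∈ ∅; common: ∅.
  x = 4: f ≡ 0 at y ∈ {5, 6}; g ≡ 0 at y ∈ {0, 1, 2, 3, 4, 5, 6}; common: {5, 6}.
  x = 5: f ≡ 0 at y ∈ {1, 4}; g ≡ 0 at y ∈ ∅; common: ∅.
  x = 6: f ≡ 0 at y ∈ {0, 6}; g ≡ 0 at y ∈ ∅; common: ∅.
Collecting: common zeros = {(4, 5), (4, 6)}, so the count is 2.
Comparison with the Bézout bound: 2 ≤ 2 = deg(f)·deg(g), as expected for curves with no common component (the bound is attained).


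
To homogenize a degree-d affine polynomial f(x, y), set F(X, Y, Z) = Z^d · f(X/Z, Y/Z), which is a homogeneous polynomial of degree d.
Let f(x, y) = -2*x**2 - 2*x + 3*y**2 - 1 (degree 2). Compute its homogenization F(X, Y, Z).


F(X, Y, Z) = -2*X**2 - 2*X*Z + 3*Y**2 - Z**2

deg(f) = 2.
Substitute x = X/Z, y = Y/Z into f, then multiply by Z^2.
  monomial -2·x^2·y^0 ↦ -2·X^2·Y^0·Z^0.
  monomial -2·x^1·y^0 ↦ -2·X^1·Y^0·Z^1.
  monomial 3·x^0·y^2 ↦ 3·X^0·Y^2·Z^0.
  monomial -1·x^0·y^0 ↦ -1·X^0·Y^0·Z^2.
Collecting: F(X, Y, Z) = -2*X**2 - 2*X*Z + 3*Y**2 - Z**2.


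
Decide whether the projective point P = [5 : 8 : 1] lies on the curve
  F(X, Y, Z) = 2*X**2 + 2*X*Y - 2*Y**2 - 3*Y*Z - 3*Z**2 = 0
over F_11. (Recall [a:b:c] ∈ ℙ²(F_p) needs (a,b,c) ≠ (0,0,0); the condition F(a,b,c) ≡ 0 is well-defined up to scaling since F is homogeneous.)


F(5,8,1) ≡ 8 (mod 11); P is NOT on the curve.

Evaluate F(5, 8, 1) term-by-term (mod 11).
  2*X**2 ↦ 2·25·1·1 = 50
  2*X*Y ↦ 2·5·8·1 = 80
  -2*Y**2 ↦ -2·1·64·1 = -128
  -3*Y*Z ↦ -3·1·8·1 = -24
  -3*Z**2 ↦ -3·1·1·1 = -3
Sum: F(5, 8, 1) = (50) + (80) + (-128) + (-24) + (-3) = -25.
Reducing mod 11: -25 ≡ 8 (mod 11).
Since F(a, b, c) ≡ 8 ≠ 0 (mod 11), P does NOT lie on the curve.


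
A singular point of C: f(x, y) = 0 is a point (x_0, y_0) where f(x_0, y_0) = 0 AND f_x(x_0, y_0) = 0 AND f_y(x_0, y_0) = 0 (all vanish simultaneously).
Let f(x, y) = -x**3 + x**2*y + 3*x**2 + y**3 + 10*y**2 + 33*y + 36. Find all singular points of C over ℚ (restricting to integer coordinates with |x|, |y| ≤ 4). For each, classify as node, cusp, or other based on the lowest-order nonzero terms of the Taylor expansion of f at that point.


Singular points: {(0, -3)}; classification: cusp.

Compute partial derivatives:
  f_x = -3*x**2 + 2*x*y + 6*x.
  f_y = x**2 + 3*y**2 + 20*y + 33.
Scan x_0 ∈ {−4, ..., 4}. For each x_0, f_y(x_0, y) is a polynomial in y; find its integer roots y ∈ {−4, ..., 4}, then test f_x and f at those candidates.
  x = -4: f_y(-4, y) = 3*y**2 + 20*y + 49; no integer root y with |y| ≤ 4.
  x = -3: f_y(-3, y) = 3*y**2 + 20*y + 42; no integer root y with |y| ≤ 4.
  x = -2: f_y(-2, y) = 3*y**2 + 20*y + 37; no integer root y with |y| ≤ 4.
  x = -1: f_y(-1, y) = 3*y**2 + 20*y + 34; no integer root y with |y| ≤ 4.
  x = 0: f_y(0, y) = 3*y**2 + 20*y + 33; vanishes at y ∈ {-3}. (0, -3): f_x = 0, f = 0 — SINGULAR.
  x = 1: f_y(1, y) = 3*y**2 + 20*y + 34; no integer root y with |y| ≤ 4.
  x = 2: f_y(2, y) = 3*y**2 + 20*y + 37; no integer root y with |y| ≤ 4.
  x = 3: f_y(3, y) = 3*y**2 + 20*y + 42; no integer root y with |y| ≤ 4.
  x = 4: f_y(4, y) = 3*y**2 + 20*y + 49; no integer root y with |y| ≤ 4.
Only singular point on the grid: (0, -3).
Classify: substitute x = 0 + u, y = -3 + v and expand: f = -u**3 + u**2*v + v**3 + v**2.
No constant or linear terms (consistent with a singular point). Quadratic part: v**2. Cubic part: -u**3 + u**2*v + v**3.
The quadratic part v**2 is a perfect square, so there is a single (double) tangent line v = 0, i.e. y = -3. Restricting the cubic part to that line (v = 0) leaves -u**3 ≠ 0, so f is not divisible by v and the branch is v² ≈ u**3 to lowest order — this is a cusp.
Classification: cusp.


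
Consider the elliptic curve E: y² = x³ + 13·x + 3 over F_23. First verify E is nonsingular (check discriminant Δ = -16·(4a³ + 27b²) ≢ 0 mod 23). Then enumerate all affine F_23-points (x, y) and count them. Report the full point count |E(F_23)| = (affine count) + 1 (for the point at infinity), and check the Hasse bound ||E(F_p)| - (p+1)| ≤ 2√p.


Affine points = {(0, 7), (0, 16), (3, 0), (4, 2), (4, 21), (5, 3), (5, 20), (7, 0), (10, 11), (10, 12), (12, 1), (12, 22), (13, 0), (14, 10), (14, 13), (15, 10), (15, 13), (16, 11), (16, 12), (17, 10), (17, 13), (19, 5), (19, 18), (20, 11), (20, 12), (22, 9), (22, 14)}; affine count = 27; |E(F_23)| = 28.

Discriminant check: Δ ∝ 4a³ + 27b² = 4·13³ + 27·3² = 4·2197 + 27·9 ≡ 15 (mod 23). Nonzero ⇒ E is nonsingular.
For each x ∈ F_23, compute rhs = x³ + 13·x + 3 mod 23, then count y ∈ F_23 with y² ≡ rhs.
  x = 0: rhs = 3, matching y values: 7, 16 (2 points).
  x = 1: rhs = 17, matching y values: none (0 points).
  x = 2: rhs = 14, matching y values: none (0 points).
  x = 3: rhs = 0, matching y values: 0 (1 points).
  x = 4: rhs = 4, matching y values: 2, 21 (2 points).
  x = 5: rhs = 9, matching y values: 3, 20 (2 points).
  x = 6: rhs = 21, matching y values: none (0 points).
  x = 7: rhs = 0, matching y values: 0 (1 points).
  x = 8: rhs = 21, matching y values: none (0 points).
  x = 9: rhs = 21, matching y values: none (0 points).
  x = 10: rhs = 6, matching y values: 11, 12 (2 points).
  x = 11: rhs = 5, matching y values: none (0 points).
  x = 12: rhs = 1, matching y values: 1, 22 (2 points).
  x = 13: rhs = 0, matching y values: 0 (1 points).
  x = 14: rhs = 8, matching y values: 10, 13 (2 points).
  x = 15: rhs = 8, matching y values: 10, 13 (2 points).
  x = 16: rhs = 6, matching y values: 11, 12 (2 points).
  x = 17: rhs = 8, matching y values: 10, 13 (2 points).
  x = 18: rhs = 20, matching y values: none (0 points).
  x = 19: rhs = 2, matching y values: 5, 18 (2 points).
  x = 20: rhs = 6, matching y values: 11, 12 (2 points).
  x = 21: rhs = 15, matching y values: none (0 points).
  x = 22: rhs = 12, matching y values: 9, 14 (2 points).
Total affine count: 27.
Full point count |E(F_23)| = 27 + 1 = 28.
Hasse bound: |28 − (23+1)| = |4| = 4 ≤ 2√23 ≈ 9.5917 ✓.


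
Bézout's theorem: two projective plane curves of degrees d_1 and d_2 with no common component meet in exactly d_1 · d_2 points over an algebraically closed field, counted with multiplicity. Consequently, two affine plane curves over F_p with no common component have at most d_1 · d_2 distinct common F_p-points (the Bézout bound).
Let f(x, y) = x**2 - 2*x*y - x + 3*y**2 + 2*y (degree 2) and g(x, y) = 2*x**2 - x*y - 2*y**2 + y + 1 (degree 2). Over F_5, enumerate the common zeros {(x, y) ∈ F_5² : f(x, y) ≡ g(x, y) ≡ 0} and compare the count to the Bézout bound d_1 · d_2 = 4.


Common zeros: {(0, 1), (3, 1)}; count = 2; Bézout bound = 4.

deg(f) = 2, deg(g) = 2, so Bézout bound = 4.
Scan x ∈ F_5. For each x, list the y ∈ F_5 with f(x, y) ≡ 0 and those with g(x, y) ≡ 0 (mod 5); the common zeros in that column are the intersection.
  x = 0: f ≡ 0 at y ∈ {0, 1}; g ≡ 0 at y ∈ {1, 2}; common: {1}.
  x = 1: f ≡ 0 at y ∈ {0}; g ≡ 0 at y ∈ {2, 3}; common: ∅.
  x = 2: f ≡ 0 at y ∈ {2}; g ≡ 0 at y ∈ ∅; common: ∅.
  x = 3: f ≡ 0 at y ∈ {1, 2}; g ≡ 0 at y ∈ {1, 3}; common: {1}.
  x = 4: f ≡ 0 at y ∈ ∅; g ≡ 0 at y ∈ ∅; common: ∅.
Collecting: common zeros = {(0, 1), (3, 1)}, so the count is 2.
Comparison with the Bézout bound: 2 ≤ 4 = deg(f)·deg(g), as expected for curves with no common component (the affine F_5-count falls short of the bound because intersections may lie at infinity, over extension fields, or carry multiplicity).


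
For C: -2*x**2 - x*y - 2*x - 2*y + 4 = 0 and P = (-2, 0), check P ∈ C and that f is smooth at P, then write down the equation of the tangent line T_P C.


Tangent line at P: 6*x + 12 = 0.

Step 1: f(-2, 0) = 0, so P lies on C.
Step 2: partial derivatives
  f_x(x, y) = -4*x - y - 2, f_y(x, y) = -x - 2.
  f_x(P) = 6, f_y(P) = 0 (gradient nonzero, so P is smooth).
Step 3: tangent line at P: 6·(x − -2) + 0·(y − 0) = 0.
Expanding: 6*x + 12 = 0.


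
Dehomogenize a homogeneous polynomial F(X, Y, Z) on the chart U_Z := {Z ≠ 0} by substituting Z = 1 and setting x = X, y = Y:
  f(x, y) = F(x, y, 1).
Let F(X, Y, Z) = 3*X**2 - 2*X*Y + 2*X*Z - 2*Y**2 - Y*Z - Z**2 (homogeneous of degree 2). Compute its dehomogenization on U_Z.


f(x, y) = 3*x**2 - 2*x*y + 2*x - 2*y**2 - y - 1

On U_Z we set Z = 1. Each monomial c·X^i·Y^j·Z^k in F becomes c·x^i·y^j·1^k = c·x^i·y^j.
Substituting Z = 1: F(X, Y, 1) = 3*x**2 - 2*x*y + 2*x - 2*y**2 - y - 1.
Note: deg(f) ≤ deg(F) = 2; strict inequality happens when F is divisible by Z (lost terms).


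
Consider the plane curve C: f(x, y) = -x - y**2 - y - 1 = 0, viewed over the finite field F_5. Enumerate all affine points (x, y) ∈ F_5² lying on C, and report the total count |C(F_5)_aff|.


Affine F_5-points: {(2, 1), (2, 3), (3, 2), (4, 0), (4, 4)}; count = 5.

For each of the 25 pairs (x, y) ∈ F_5², evaluate f(x, y) mod 5. Record the zeros.
  x = 0: [0↦4, 1↦2, 2↦3, 3↦2, 4↦4]  zeros at y ∈ ∅
  x = 1: [0↦3, 1↦1, 2↦2, 3↦1, 4↦3]  zeros at y ∈ ∅
  x = 2: [0↦2, 1↦0, 2↦1, 3↦0, 4↦2]  zeros at y ∈ {1, 3}
  x = 3: [0↦1, 1↦4, 2↦0, 3↦4, 4↦1]  zeros at y ∈ {2}
  x = 4: [0↦0, 1↦3, 2↦4, 3↦3, 4↦0]  zeros at y ∈ {0, 4}
Collecting zeros: affine points = {(2, 1), (2, 3), (3, 2), (4, 0), (4, 4)}.
Total count |C(F_5)_aff| = 5.


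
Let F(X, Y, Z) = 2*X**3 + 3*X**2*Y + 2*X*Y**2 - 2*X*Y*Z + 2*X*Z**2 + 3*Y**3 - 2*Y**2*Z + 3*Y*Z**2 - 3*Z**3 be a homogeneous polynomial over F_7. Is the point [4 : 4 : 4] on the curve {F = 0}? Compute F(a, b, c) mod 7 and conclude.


F(4,4,4) ≡ 1 (mod 7); P is NOT on the curve.

Evaluate F(4, 4, 4) term-by-term (mod 7).
  2*X**3 ↦ 2·64·1·1 = 128
  3*X**2*Y ↦ 3·16·4·1 = 192
  2*X*Y**2 ↦ 2·4·16·1 = 128
  -2*X*Y*Z ↦ -2·4·4·4 = -128
  2*X*Z**2 ↦ 2·4·1·16 = 128
  3*Y**3 ↦ 3·1·64·1 = 192
  -2*Y**2*Z ↦ -2·1·16·4 = -128
  3*Y*Z**2 ↦ 3·1·4·16 = 192
  -3*Z**3 ↦ -3·1·1·64 = -192
Sum: F(4, 4, 4) = (128) + (192) + (128) + (-128) + (128) + (192) + (-128) + (192) + (-192) = 512.
Reducing mod 7: 512 ≡ 1 (mod 7).
Since F(a, b, c) ≡ 1 ≠ 0 (mod 7), P does NOT lie on the curve.


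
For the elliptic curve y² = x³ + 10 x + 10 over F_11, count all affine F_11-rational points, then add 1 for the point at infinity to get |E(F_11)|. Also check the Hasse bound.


Affine points = {(2, 4), (2, 7), (3, 1), (3, 10), (4, 2), (4, 9), (5, 3), (5, 8), (6, 0), (7, 4), (7, 7), (9, 2), (9, 9)}; affine count = 13; |E(F_11)| = 14.

Discriminant check: Δ ∝ 4a³ + 27b² = 4·10³ + 27·10² = 4·1000 + 27·100 ≡ 1 (mod 11). Nonzero ⇒ E is nonsingular.
For each x ∈ F_11, compute rhs = x³ + 10·x + 10 mod 11, then count y ∈ F_11 with y² ≡ rhs.
  x = 0: rhs = 10, matching y values: none (0 points).
  x = 1: rhs = 10, matching y values: none (0 points).
  x = 2: rhs = 5, matching y values: 4, 7 (2 points).
  x = 3: rhs = 1, matching y values: 1, 10 (2 points).
  x = 4: rhs = 4, matching y values: 2, 9 (2 points).
  x = 5: rhs = 9, matching y values: 3, 8 (2 points).
  x = 6: rhs = 0, matching y values: 0 (1 points).
  x = 7: rhs = 5, matching y values: 4, 7 (2 points).
  x = 8: rhs = 8, matching y values: none (0 points).
  x = 9: rhs = 4, matching y values: 2, 9 (2 points).
  x = 10: rhs = 10, matching y values: none (0 points).
Total affine count: 13.
Full point count |E(F_11)| = 13 + 1 = 14.
Hasse bound: |14 − (11+1)| = |2| = 2 ≤ 2√11 ≈ 6.6332 ✓.
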